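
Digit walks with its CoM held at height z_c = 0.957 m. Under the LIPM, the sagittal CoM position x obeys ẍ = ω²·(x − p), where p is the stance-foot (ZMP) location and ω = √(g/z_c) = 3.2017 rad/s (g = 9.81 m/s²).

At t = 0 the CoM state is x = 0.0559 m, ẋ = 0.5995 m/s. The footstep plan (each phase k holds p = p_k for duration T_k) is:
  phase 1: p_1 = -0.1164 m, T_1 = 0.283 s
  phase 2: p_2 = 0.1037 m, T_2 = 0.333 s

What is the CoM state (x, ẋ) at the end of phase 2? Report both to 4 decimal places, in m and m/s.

phase 1: p=-0.1164, T=0.283, ωT=0.906081, cosh=1.439355, sinh=1.035251; start (x,ẋ)=(0.055900, 0.599500) → end (x,ẋ)=(0.325446, 1.433992)
phase 2: p=0.1037, T=0.333, ωT=1.066166, cosh=1.624275, sinh=1.279949; start (x,ẋ)=(0.325446, 1.433992) → end (x,ẋ)=(1.037145, 3.237914)

x = 1.0371, ẋ = 3.2379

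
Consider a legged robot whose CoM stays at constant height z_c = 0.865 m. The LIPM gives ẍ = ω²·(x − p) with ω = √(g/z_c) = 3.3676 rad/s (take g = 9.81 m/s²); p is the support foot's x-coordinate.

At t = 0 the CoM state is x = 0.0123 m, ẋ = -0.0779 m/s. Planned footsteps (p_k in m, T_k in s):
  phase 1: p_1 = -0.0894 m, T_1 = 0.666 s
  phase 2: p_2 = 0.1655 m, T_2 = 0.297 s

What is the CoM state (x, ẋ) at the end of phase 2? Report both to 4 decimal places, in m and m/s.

x = 0.7806, ẋ = 2.3708

phase 1: p=-0.0894, T=0.666, ωT=2.242822, cosh=4.763016, sinh=4.656857; start (x,ẋ)=(0.012300, -0.077900) → end (x,ẋ)=(0.287275, 1.223864)
phase 2: p=0.1655, T=0.297, ωT=1.000177, cosh=1.543289, sinh=1.175475; start (x,ẋ)=(0.287275, 1.223864) → end (x,ẋ)=(0.780629, 2.370828)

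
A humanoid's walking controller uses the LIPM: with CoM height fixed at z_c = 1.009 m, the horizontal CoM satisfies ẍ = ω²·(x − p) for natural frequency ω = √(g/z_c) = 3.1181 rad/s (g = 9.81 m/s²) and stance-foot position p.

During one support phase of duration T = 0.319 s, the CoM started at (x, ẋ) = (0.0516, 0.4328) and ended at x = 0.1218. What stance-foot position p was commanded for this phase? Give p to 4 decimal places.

p = 0.2226

ωT = 3.1181·0.319 = 0.994674; cosh(ωT) = 1.536843, sinh(ωT) = 1.166999
x(T) = p + (x₀−p)·cosh(ωT) + (ẋ₀/ω)·sinh(ωT) ⇒ p·(1 − cosh) = x(T) − x₀·cosh − (ẋ₀/ω)·sinh
numerator   = 0.1218 − (0.0516)·1.536843 − (0.4328/3.1181)·1.166999 = -0.119483
denominator = 1 − 1.536843 = -0.536843
p = -0.119483 / -0.536843 = 0.2226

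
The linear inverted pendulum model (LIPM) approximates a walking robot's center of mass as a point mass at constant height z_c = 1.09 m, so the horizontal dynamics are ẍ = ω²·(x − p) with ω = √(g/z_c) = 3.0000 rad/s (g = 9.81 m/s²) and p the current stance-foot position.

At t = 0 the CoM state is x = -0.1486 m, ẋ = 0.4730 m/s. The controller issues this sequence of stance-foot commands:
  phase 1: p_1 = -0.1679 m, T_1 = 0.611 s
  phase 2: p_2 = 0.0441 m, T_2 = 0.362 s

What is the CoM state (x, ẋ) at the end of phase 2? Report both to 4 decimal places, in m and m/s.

phase 1: p=-0.1679, T=0.611, ωT=1.833000, cosh=3.206275, sinh=3.046342; start (x,ẋ)=(-0.148600, 0.473000) → end (x,ẋ)=(0.374288, 1.692951)
phase 2: p=0.0441, T=0.362, ωT=1.086000, cosh=1.649982, sinh=1.312418; start (x,ẋ)=(0.374288, 1.692951) → end (x,ẋ)=(1.329524, 4.093373)

x = 1.3295, ẋ = 4.0934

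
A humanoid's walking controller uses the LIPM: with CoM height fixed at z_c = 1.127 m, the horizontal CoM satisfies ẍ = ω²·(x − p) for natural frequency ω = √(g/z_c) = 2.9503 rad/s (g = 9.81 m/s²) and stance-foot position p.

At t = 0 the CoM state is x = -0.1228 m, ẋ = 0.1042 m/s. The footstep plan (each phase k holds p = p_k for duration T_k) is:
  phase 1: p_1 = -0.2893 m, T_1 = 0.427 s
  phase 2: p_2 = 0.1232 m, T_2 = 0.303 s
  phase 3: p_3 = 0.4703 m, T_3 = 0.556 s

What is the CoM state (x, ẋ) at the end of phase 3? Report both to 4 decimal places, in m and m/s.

phase 1: p=-0.2893, T=0.427, ωT=1.259778, cosh=1.904178, sinh=1.620461; start (x,ẋ)=(-0.122800, 0.104200) → end (x,ẋ)=(0.084978, 0.994426)
phase 2: p=0.1232, T=0.303, ωT=0.893941, cosh=1.426893, sinh=1.017852; start (x,ẋ)=(0.084978, 0.994426) → end (x,ẋ)=(0.411738, 1.304160)
phase 3: p=0.4703, T=0.556, ωT=1.640367, cosh=2.675485, sinh=2.481576; start (x,ẋ)=(0.411738, 1.304160) → end (x,ẋ)=(1.410581, 3.060502)

x = 1.4106, ẋ = 3.0605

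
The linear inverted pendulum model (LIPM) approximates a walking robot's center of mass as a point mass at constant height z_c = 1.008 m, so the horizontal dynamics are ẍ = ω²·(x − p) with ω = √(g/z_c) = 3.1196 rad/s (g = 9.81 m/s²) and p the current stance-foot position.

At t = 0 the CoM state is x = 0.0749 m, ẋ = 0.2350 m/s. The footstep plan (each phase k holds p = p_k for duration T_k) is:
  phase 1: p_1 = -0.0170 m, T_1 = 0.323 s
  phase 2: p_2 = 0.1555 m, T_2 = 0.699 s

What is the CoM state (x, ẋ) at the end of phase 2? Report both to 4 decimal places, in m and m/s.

phase 1: p=-0.0170, T=0.323, ωT=1.007631, cosh=1.552093, sinh=1.187010; start (x,ẋ)=(0.074900, 0.235000) → end (x,ẋ)=(0.215055, 0.705047)
phase 2: p=0.1555, T=0.699, ωT=2.180600, cosh=4.482296, sinh=4.369323; start (x,ẋ)=(0.215055, 0.705047) → end (x,ẋ)=(1.409935, 3.972000)

x = 1.4099, ẋ = 3.9720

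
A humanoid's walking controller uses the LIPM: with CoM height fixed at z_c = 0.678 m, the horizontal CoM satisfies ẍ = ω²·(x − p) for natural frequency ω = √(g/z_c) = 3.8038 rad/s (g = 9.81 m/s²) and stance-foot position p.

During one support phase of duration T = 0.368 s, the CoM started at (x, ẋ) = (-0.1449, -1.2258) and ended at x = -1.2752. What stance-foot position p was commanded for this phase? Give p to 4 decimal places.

ωT = 3.8038·0.368 = 1.399798; cosh(ωT) = 2.150515, sinh(ωT) = 1.903868
x(T) = p + (x₀−p)·cosh(ωT) + (ẋ₀/ω)·sinh(ωT) ⇒ p·(1 − cosh) = x(T) − x₀·cosh − (ẋ₀/ω)·sinh
numerator   = -1.2752 − (-0.1449)·2.150515 − (-1.2258/3.8038)·1.903868 = -0.350056
denominator = 1 − 2.150515 = -1.150515
p = -0.350056 / -1.150515 = 0.3043

p = 0.3043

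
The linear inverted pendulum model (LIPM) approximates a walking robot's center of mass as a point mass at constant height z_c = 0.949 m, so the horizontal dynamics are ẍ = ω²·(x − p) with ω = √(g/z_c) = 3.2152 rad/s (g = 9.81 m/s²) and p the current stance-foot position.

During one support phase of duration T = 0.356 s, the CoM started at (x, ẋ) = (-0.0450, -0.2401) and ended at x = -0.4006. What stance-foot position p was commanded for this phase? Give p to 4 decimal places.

ωT = 3.2152·0.356 = 1.144611; cosh(ωT) = 1.729784, sinh(ωT) = 1.411436
x(T) = p + (x₀−p)·cosh(ωT) + (ẋ₀/ω)·sinh(ωT) ⇒ p·(1 − cosh) = x(T) − x₀·cosh − (ẋ₀/ω)·sinh
numerator   = -0.4006 − (-0.0450)·1.729784 − (-0.2401/3.2152)·1.411436 = -0.217359
denominator = 1 − 1.729784 = -0.729784
p = -0.217359 / -0.729784 = 0.2978

p = 0.2978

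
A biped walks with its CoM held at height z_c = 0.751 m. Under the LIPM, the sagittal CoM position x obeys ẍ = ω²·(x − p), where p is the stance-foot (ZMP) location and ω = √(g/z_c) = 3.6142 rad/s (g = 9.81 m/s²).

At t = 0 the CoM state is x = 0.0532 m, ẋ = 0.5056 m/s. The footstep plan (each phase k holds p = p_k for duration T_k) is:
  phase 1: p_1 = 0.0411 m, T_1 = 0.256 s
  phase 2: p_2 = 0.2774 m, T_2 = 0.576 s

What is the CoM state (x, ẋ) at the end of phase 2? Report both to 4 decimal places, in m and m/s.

phase 1: p=0.0411, T=0.256, ωT=0.925235, cosh=1.459450, sinh=1.063012; start (x,ẋ)=(0.053200, 0.505600) → end (x,ẋ)=(0.207467, 0.784385)
phase 2: p=0.2774, T=0.576, ωT=2.081779, cosh=4.071716, sinh=3.947008; start (x,ẋ)=(0.207467, 0.784385) → end (x,ẋ)=(0.849266, 2.196178)

x = 0.8493, ẋ = 2.1962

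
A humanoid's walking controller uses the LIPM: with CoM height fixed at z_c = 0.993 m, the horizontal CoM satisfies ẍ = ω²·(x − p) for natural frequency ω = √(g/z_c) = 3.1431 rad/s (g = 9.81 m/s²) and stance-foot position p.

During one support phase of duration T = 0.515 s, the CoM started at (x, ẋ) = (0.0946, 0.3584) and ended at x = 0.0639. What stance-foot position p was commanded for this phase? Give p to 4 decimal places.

ωT = 3.1431·0.515 = 1.618696; cosh(ωT) = 2.622332, sinh(ωT) = 2.424176
x(T) = p + (x₀−p)·cosh(ωT) + (ẋ₀/ω)·sinh(ωT) ⇒ p·(1 − cosh) = x(T) − x₀·cosh − (ẋ₀/ω)·sinh
numerator   = 0.0639 − (0.0946)·2.622332 − (0.3584/3.1431)·2.424176 = -0.460595
denominator = 1 − 2.622332 = -1.622332
p = -0.460595 / -1.622332 = 0.2839

p = 0.2839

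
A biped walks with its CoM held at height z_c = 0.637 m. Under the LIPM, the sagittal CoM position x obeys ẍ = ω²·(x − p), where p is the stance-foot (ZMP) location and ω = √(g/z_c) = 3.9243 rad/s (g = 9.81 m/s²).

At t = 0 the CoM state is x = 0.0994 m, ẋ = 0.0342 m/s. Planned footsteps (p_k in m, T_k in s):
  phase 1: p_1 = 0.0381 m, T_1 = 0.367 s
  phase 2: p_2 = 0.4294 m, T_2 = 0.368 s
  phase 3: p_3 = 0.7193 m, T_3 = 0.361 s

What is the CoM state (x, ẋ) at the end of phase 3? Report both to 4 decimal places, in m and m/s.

x = -0.7608, ẋ = -5.4474

phase 1: p=0.0381, T=0.367, ωT=1.440218, cosh=2.229246, sinh=1.992370; start (x,ẋ)=(0.099400, 0.034200) → end (x,ẋ)=(0.192116, 0.555524)
phase 2: p=0.4294, T=0.368, ωT=1.444142, cosh=2.237082, sinh=2.001134; start (x,ẋ)=(0.192116, 0.555524) → end (x,ẋ)=(0.181857, -0.620649)
phase 3: p=0.7193, T=0.361, ωT=1.416672, cosh=2.182948, sinh=1.940428; start (x,ẋ)=(0.181857, -0.620649) → end (x,ẋ)=(-0.760799, -5.447377)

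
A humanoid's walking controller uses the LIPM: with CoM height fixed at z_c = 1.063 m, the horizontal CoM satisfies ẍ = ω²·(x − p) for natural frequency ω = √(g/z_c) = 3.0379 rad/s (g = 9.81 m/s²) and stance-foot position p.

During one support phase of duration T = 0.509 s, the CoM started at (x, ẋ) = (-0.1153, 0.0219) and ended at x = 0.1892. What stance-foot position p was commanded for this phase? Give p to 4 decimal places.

ωT = 3.0379·0.509 = 1.546291; cosh(ωT) = 2.453532, sinh(ωT) = 2.240496
x(T) = p + (x₀−p)·cosh(ωT) + (ẋ₀/ω)·sinh(ωT) ⇒ p·(1 − cosh) = x(T) − x₀·cosh − (ẋ₀/ω)·sinh
numerator   = 0.1892 − (-0.1153)·2.453532 − (0.0219/3.0379)·2.240496 = 0.455941
denominator = 1 − 2.453532 = -1.453532
p = 0.455941 / -1.453532 = -0.3137

p = -0.3137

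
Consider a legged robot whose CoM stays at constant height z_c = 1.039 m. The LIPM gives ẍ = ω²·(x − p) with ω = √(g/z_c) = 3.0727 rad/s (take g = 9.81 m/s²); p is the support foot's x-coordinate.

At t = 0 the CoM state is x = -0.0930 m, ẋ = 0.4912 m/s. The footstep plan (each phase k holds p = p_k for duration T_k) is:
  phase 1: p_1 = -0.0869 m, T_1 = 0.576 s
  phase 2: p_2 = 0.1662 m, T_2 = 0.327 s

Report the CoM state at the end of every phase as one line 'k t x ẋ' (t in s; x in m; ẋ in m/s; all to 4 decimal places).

phase 1: p=-0.0869, T=0.576, ωT=1.769875, cosh=3.020237, sinh=2.849883; start (x,ẋ)=(-0.093000, 0.491200) → end (x,ẋ)=(0.350257, 1.430124)
phase 2: p=0.1662, T=0.327, ωT=1.004773, cosh=1.548707, sinh=1.182580; start (x,ẋ)=(0.350257, 1.430124) → end (x,ẋ)=(1.001658, 2.883654)

1 0.5760 0.3503 1.4301
2 0.9030 1.0017 2.8837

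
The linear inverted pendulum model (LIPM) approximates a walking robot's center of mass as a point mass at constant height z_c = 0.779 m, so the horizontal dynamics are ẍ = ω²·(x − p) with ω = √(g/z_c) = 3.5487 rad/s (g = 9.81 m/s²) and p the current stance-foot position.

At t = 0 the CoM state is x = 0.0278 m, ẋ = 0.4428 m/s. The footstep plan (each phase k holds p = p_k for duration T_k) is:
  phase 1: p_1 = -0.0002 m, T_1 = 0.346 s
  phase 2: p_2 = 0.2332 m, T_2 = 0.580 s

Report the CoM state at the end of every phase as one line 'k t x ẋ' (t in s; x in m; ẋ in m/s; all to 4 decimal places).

1 0.3460 0.2464 0.9757
2 0.9260 1.3450 4.0640

phase 1: p=-0.0002, T=0.346, ωT=1.227850, cosh=1.853402, sinh=1.560480; start (x,ẋ)=(0.027800, 0.442800) → end (x,ẋ)=(0.246409, 0.975741)
phase 2: p=0.2332, T=0.580, ωT=2.058246, cosh=3.979949, sinh=3.852271; start (x,ẋ)=(0.246409, 0.975741) → end (x,ẋ)=(1.344982, 4.063975)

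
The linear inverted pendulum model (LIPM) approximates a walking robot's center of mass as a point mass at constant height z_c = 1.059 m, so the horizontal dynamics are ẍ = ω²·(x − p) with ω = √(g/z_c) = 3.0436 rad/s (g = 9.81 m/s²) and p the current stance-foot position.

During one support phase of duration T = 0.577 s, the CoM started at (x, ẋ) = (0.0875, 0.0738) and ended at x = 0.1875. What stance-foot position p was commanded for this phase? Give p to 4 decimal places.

ωT = 3.0436·0.577 = 1.756157; cosh(ωT) = 2.981426, sinh(ωT) = 2.808718
x(T) = p + (x₀−p)·cosh(ωT) + (ẋ₀/ω)·sinh(ωT) ⇒ p·(1 − cosh) = x(T) − x₀·cosh − (ẋ₀/ω)·sinh
numerator   = 0.1875 − (0.0875)·2.981426 − (0.0738/3.0436)·2.808718 = -0.141479
denominator = 1 − 2.981426 = -1.981426
p = -0.141479 / -1.981426 = 0.0714

p = 0.0714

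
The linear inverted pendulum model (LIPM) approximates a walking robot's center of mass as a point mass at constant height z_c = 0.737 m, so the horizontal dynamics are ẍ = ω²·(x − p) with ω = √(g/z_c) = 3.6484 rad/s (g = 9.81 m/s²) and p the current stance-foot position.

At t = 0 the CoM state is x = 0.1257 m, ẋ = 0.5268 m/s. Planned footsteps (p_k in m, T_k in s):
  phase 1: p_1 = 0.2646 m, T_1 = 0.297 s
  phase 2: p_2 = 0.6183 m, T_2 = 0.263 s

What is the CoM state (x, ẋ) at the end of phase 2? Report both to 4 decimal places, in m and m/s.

phase 1: p=0.2646, T=0.297, ωT=1.083575, cosh=1.646804, sinh=1.308421; start (x,ẋ)=(0.125700, 0.526800) → end (x,ẋ)=(0.224784, 0.204478)
phase 2: p=0.6183, T=0.263, ωT=0.959529, cosh=1.496770, sinh=1.113697; start (x,ẋ)=(0.224784, 0.204478) → end (x,ẋ)=(0.091716, -1.292881)

x = 0.0917, ẋ = -1.2929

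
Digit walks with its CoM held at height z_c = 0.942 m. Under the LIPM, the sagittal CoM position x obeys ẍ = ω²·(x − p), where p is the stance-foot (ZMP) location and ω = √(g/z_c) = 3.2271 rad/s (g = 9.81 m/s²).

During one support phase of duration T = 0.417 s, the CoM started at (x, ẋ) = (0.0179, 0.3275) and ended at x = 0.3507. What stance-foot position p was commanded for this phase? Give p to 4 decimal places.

ωT = 3.2271·0.417 = 1.345701; cosh(ωT) = 2.050617, sinh(ωT) = 1.790260
x(T) = p + (x₀−p)·cosh(ωT) + (ẋ₀/ω)·sinh(ωT) ⇒ p·(1 − cosh) = x(T) − x₀·cosh − (ẋ₀/ω)·sinh
numerator   = 0.3507 − (0.0179)·2.050617 − (0.3275/3.2271)·1.790260 = 0.132311
denominator = 1 − 2.050617 = -1.050617
p = 0.132311 / -1.050617 = -0.1259

p = -0.1259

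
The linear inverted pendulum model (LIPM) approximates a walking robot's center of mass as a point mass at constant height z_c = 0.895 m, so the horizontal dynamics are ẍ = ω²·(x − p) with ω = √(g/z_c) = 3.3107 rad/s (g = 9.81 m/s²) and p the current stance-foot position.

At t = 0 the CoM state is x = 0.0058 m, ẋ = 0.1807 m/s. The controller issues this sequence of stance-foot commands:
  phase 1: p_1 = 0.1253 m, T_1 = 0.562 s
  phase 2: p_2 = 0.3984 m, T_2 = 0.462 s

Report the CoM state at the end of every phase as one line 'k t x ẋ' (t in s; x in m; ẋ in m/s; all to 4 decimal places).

1 0.5620 -0.0969 -0.6459
2 1.0240 -1.2275 -5.1677

phase 1: p=0.1253, T=0.562, ωT=1.860613, cosh=3.291628, sinh=3.136051; start (x,ẋ)=(0.005800, 0.180700) → end (x,ẋ)=(-0.096882, -0.645914)
phase 2: p=0.3984, T=0.462, ωT=1.529543, cosh=2.416352, sinh=2.199717; start (x,ẋ)=(-0.096882, -0.645914) → end (x,ẋ)=(-1.227538, -5.167698)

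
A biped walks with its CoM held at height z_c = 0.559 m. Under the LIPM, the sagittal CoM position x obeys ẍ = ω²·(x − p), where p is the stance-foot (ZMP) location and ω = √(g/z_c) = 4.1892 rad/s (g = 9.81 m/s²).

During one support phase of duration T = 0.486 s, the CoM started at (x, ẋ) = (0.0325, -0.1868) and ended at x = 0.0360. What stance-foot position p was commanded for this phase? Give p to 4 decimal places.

ωT = 4.1892·0.486 = 2.035951; cosh(ωT) = 3.895045, sinh(ωT) = 3.764489
x(T) = p + (x₀−p)·cosh(ωT) + (ẋ₀/ω)·sinh(ωT) ⇒ p·(1 − cosh) = x(T) − x₀·cosh − (ẋ₀/ω)·sinh
numerator   = 0.0360 − (0.0325)·3.895045 − (-0.1868/4.1892)·3.764489 = 0.077273
denominator = 1 − 3.895045 = -2.895045
p = 0.077273 / -2.895045 = -0.0267

p = -0.0267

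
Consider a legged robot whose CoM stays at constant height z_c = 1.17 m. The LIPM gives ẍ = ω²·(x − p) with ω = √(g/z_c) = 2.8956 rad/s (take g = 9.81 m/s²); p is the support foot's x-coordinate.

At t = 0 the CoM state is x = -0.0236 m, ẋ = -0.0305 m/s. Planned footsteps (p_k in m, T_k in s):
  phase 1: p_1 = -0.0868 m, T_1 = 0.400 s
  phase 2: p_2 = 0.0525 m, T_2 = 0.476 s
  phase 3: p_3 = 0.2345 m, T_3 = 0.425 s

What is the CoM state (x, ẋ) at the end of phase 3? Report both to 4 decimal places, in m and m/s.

x = 0.0851, ẋ = -0.2540

phase 1: p=-0.0868, T=0.400, ωT=1.158240, cosh=1.749181, sinh=1.435143; start (x,ẋ)=(-0.023600, -0.030500) → end (x,ẋ)=(0.008632, 0.209284)
phase 2: p=0.0525, T=0.476, ωT=1.378306, cosh=2.110089, sinh=1.858084; start (x,ẋ)=(0.008632, 0.209284) → end (x,ẋ)=(0.094230, 0.205584)
phase 3: p=0.2345, T=0.425, ωT=1.230630, cosh=1.857747, sinh=1.565639; start (x,ẋ)=(0.094230, 0.205584) → end (x,ẋ)=(0.085071, -0.253989)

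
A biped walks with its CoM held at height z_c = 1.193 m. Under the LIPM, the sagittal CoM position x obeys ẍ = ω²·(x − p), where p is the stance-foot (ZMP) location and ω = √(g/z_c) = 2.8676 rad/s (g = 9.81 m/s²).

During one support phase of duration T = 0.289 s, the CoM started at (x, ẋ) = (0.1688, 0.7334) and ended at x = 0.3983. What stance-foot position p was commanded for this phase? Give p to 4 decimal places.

ωT = 2.8676·0.289 = 0.828736; cosh(ωT) = 1.363512, sinh(ωT) = 0.926911
x(T) = p + (x₀−p)·cosh(ωT) + (ẋ₀/ω)·sinh(ωT) ⇒ p·(1 − cosh) = x(T) − x₀·cosh − (ẋ₀/ω)·sinh
numerator   = 0.3983 − (0.1688)·1.363512 − (0.7334/2.8676)·0.926911 = -0.068922
denominator = 1 − 1.363512 = -0.363512
p = -0.068922 / -0.363512 = 0.1896

p = 0.1896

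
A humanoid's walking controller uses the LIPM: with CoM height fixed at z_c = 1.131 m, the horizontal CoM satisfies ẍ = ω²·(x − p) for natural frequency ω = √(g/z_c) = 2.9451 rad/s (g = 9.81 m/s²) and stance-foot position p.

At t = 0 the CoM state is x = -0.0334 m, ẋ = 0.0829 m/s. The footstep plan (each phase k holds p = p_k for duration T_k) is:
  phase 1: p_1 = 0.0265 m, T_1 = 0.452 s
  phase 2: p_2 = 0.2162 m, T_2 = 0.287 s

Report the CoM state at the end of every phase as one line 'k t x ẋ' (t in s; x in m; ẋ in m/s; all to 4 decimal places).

1 0.4520 -0.0452 -0.1427
2 0.7390 -0.1903 -0.9279

phase 1: p=0.0265, T=0.452, ωT=1.331185, cosh=2.024846, sinh=1.760682; start (x,ẋ)=(-0.033400, 0.082900) → end (x,ẋ)=(-0.045228, -0.142745)
phase 2: p=0.2162, T=0.287, ωT=0.845244, cosh=1.378999, sinh=0.949546; start (x,ẋ)=(-0.045228, -0.142745) → end (x,ẋ)=(-0.190332, -0.927930)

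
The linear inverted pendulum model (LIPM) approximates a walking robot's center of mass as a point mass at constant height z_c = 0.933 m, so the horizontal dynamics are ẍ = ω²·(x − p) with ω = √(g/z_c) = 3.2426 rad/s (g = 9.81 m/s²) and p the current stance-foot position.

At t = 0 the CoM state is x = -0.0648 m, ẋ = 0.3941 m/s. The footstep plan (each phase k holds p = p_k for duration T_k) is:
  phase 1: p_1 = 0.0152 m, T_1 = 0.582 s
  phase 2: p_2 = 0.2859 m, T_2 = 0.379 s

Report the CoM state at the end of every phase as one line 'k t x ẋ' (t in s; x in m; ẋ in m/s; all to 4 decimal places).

1 0.5820 0.1370 0.4940
2 0.9610 0.2478 0.1622

phase 1: p=0.0152, T=0.582, ωT=1.887193, cosh=3.376156, sinh=3.224660; start (x,ẋ)=(-0.064800, 0.394100) → end (x,ẋ)=(0.137027, 0.494041)
phase 2: p=0.2859, T=0.379, ωT=1.228945, cosh=1.855112, sinh=1.562511; start (x,ẋ)=(0.137027, 0.494041) → end (x,ẋ)=(0.247787, 0.162221)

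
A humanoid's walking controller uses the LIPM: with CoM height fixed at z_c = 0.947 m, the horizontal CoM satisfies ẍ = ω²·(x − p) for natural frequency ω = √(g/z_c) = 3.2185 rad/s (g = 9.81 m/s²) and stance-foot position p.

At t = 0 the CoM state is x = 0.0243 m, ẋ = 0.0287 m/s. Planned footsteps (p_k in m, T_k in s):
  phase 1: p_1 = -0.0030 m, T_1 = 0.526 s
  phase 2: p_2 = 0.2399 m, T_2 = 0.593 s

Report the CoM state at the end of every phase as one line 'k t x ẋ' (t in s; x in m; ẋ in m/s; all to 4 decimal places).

1 0.5260 0.0971 0.3113
2 1.1190 0.0669 -0.4425

phase 1: p=-0.0030, T=0.526, ωT=1.692931, cosh=2.809684, sinh=2.625705; start (x,ẋ)=(0.024300, 0.028700) → end (x,ẋ)=(0.097118, 0.311346)
phase 2: p=0.2399, T=0.593, ωT=1.908570, cosh=3.445867, sinh=3.297575; start (x,ẋ)=(0.097118, 0.311346) → end (x,ẋ)=(0.066888, -0.442522)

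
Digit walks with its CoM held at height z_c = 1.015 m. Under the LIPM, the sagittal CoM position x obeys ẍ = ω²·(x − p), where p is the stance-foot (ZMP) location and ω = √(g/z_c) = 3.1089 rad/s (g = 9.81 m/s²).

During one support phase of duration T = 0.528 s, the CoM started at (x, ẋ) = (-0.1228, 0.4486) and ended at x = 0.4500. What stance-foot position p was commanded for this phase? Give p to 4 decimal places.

p = -0.2505

ωT = 3.1089·0.528 = 1.641499; cosh(ωT) = 2.678297, sinh(ωT) = 2.484607
x(T) = p + (x₀−p)·cosh(ωT) + (ẋ₀/ω)·sinh(ωT) ⇒ p·(1 − cosh) = x(T) − x₀·cosh − (ẋ₀/ω)·sinh
numerator   = 0.4500 − (-0.1228)·2.678297 − (0.4486/3.1089)·2.484607 = 0.420377
denominator = 1 − 2.678297 = -1.678297
p = 0.420377 / -1.678297 = -0.2505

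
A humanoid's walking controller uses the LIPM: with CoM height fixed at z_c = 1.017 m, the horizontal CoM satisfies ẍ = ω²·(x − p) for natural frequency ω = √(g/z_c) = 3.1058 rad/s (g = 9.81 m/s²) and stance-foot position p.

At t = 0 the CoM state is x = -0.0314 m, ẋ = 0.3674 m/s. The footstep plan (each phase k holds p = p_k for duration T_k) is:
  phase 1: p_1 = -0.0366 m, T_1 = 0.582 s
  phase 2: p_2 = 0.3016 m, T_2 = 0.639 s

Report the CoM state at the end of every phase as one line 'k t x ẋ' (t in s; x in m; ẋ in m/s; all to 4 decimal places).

1 0.5820 0.3305 1.1978
2 1.2210 1.7854 4.7606

phase 1: p=-0.0366, T=0.582, ωT=1.807576, cosh=3.129851, sinh=2.965800; start (x,ẋ)=(-0.031400, 0.367400) → end (x,ẋ)=(0.330514, 1.197806)
phase 2: p=0.3016, T=0.639, ωT=1.984606, cosh=3.706808, sinh=3.569373; start (x,ẋ)=(0.330514, 1.197806) → end (x,ẋ)=(1.785369, 4.760568)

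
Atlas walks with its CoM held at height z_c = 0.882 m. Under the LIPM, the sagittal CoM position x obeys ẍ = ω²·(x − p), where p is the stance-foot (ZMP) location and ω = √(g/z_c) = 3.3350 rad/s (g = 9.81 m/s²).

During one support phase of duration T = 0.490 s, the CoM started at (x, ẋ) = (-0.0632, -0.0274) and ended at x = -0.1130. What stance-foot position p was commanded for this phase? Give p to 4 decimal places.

p = -0.0454

ωT = 3.3350·0.490 = 1.634150; cosh(ωT) = 2.660109, sinh(ωT) = 2.464991
x(T) = p + (x₀−p)·cosh(ωT) + (ẋ₀/ω)·sinh(ωT) ⇒ p·(1 − cosh) = x(T) − x₀·cosh − (ẋ₀/ω)·sinh
numerator   = -0.1130 − (-0.0632)·2.660109 − (-0.0274/3.3350)·2.464991 = 0.075371
denominator = 1 − 2.660109 = -1.660109
p = 0.075371 / -1.660109 = -0.0454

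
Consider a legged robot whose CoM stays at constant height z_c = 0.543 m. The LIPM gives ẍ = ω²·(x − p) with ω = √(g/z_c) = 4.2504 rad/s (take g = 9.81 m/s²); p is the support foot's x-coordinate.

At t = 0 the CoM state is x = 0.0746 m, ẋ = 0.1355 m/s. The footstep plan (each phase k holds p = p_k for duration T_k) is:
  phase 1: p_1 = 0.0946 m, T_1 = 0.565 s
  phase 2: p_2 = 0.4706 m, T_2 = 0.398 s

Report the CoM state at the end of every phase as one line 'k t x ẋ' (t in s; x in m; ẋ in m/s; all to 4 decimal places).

1 0.5650 0.1578 0.2887
2 0.9630 -0.2291 -2.6758

phase 1: p=0.0946, T=0.565, ωT=2.401476, cosh=5.565021, sinh=5.474437; start (x,ẋ)=(0.074600, 0.135500) → end (x,ẋ)=(0.157821, 0.288689)
phase 2: p=0.4706, T=0.398, ωT=1.691659, cosh=2.806347, sinh=2.622133; start (x,ẋ)=(0.157821, 0.288689) → end (x,ẋ)=(-0.229069, -2.675794)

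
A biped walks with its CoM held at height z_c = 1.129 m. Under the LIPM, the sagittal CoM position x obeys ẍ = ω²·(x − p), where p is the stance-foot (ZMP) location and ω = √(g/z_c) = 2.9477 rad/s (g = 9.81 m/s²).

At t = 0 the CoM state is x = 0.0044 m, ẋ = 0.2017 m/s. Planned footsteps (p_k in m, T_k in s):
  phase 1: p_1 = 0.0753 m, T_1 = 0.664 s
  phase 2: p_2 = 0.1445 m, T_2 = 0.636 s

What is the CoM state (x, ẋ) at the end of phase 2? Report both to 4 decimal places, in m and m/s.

x = -0.1450, ẋ = -0.8131

phase 1: p=0.0753, T=0.664, ωT=1.957273, cosh=3.610618, sinh=3.469375; start (x,ẋ)=(0.004400, 0.201700) → end (x,ẋ)=(0.056703, 0.003190)
phase 2: p=0.1445, T=0.636, ωT=1.874737, cosh=3.336250, sinh=3.182855; start (x,ẋ)=(0.056703, 0.003190) → end (x,ẋ)=(-0.144967, -0.813073)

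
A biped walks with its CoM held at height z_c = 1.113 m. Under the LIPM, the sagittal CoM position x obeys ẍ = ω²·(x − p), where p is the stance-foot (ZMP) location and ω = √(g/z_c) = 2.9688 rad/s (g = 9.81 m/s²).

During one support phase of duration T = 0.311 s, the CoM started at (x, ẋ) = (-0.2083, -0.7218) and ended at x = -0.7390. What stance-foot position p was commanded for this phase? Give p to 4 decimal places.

p = 0.3884

ωT = 2.9688·0.311 = 0.923297; cosh(ωT) = 1.457392, sinh(ωT) = 1.060185
x(T) = p + (x₀−p)·cosh(ωT) + (ẋ₀/ω)·sinh(ωT) ⇒ p·(1 − cosh) = x(T) − x₀·cosh − (ẋ₀/ω)·sinh
numerator   = -0.7390 − (-0.2083)·1.457392 − (-0.7218/2.9688)·1.060185 = -0.177664
denominator = 1 − 1.457392 = -0.457392
p = -0.177664 / -0.457392 = 0.3884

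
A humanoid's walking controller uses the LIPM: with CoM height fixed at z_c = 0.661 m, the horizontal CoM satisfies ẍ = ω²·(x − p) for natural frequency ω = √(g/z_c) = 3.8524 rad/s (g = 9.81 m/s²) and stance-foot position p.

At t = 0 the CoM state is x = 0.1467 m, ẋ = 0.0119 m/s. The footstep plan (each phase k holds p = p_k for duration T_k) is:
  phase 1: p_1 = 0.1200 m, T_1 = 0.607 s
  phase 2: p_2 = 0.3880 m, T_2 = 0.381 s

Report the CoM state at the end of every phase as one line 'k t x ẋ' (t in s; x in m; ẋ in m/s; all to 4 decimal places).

1 0.6070 0.2755 0.5903
2 0.9880 0.4458 0.4586

phase 1: p=0.1200, T=0.607, ωT=2.338407, cosh=5.230596, sinh=5.134115; start (x,ẋ)=(0.146700, 0.011900) → end (x,ẋ)=(0.275516, 0.590334)
phase 2: p=0.3880, T=0.381, ωT=1.467764, cosh=2.284981, sinh=2.054541; start (x,ẋ)=(0.275516, 0.590334) → end (x,ẋ)=(0.445810, 0.458603)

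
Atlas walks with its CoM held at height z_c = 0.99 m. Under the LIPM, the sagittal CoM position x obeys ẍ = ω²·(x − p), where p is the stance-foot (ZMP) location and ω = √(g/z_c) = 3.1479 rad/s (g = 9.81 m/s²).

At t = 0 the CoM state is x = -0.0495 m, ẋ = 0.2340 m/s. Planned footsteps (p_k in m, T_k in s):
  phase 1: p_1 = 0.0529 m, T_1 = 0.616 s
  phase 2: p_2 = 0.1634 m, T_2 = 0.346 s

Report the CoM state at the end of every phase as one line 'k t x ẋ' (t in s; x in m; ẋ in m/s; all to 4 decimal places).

1 0.6160 -0.0574 -0.2671
2 0.9620 -0.3136 -1.3576

phase 1: p=0.0529, T=0.616, ωT=1.939106, cosh=3.548184, sinh=3.404351; start (x,ẋ)=(-0.049500, 0.234000) → end (x,ẋ)=(-0.057371, -0.267101)
phase 2: p=0.1634, T=0.346, ωT=1.089173, cosh=1.654156, sinh=1.317661; start (x,ẋ)=(-0.057371, -0.267101) → end (x,ẋ)=(-0.313593, -1.357553)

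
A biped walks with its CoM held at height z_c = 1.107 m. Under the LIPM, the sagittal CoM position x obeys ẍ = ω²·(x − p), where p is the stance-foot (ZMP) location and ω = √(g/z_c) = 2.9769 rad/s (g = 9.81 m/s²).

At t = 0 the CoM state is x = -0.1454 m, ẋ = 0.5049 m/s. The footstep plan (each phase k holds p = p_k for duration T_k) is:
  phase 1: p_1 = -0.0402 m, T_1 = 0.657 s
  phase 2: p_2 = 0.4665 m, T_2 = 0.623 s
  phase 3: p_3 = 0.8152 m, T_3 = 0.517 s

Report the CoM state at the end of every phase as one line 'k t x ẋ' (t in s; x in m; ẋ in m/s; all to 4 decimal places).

1 0.6570 0.1680 0.7356
2 1.2800 0.2597 -0.3614
3 1.7970 -0.8086 -4.5566

phase 1: p=-0.0402, T=0.657, ωT=1.955823, cosh=3.605593, sinh=3.464145; start (x,ẋ)=(-0.145400, 0.504900) → end (x,ẋ)=(0.168031, 0.735598)
phase 2: p=0.4665, T=0.623, ωT=1.854609, cosh=3.272856, sinh=3.116342; start (x,ẋ)=(0.168031, 0.735598) → end (x,ẋ)=(0.259709, -0.361400)
phase 3: p=0.8152, T=0.517, ωT=1.539057, cosh=2.437389, sinh=2.222806; start (x,ẋ)=(0.259709, -0.361400) → end (x,ẋ)=(-0.808599, -4.556595)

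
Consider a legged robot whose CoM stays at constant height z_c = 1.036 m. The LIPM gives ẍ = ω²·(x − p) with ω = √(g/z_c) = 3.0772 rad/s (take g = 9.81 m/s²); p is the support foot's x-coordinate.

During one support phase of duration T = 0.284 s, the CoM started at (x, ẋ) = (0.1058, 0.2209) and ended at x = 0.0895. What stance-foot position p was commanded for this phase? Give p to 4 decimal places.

ωT = 3.0772·0.284 = 0.873925; cosh(ωT) = 1.406804, sinh(ωT) = 0.989493
x(T) = p + (x₀−p)·cosh(ωT) + (ẋ₀/ω)·sinh(ωT) ⇒ p·(1 − cosh) = x(T) − x₀·cosh − (ẋ₀/ω)·sinh
numerator   = 0.0895 − (0.1058)·1.406804 − (0.2209/3.0772)·0.989493 = -0.130372
denominator = 1 − 1.406804 = -0.406804
p = -0.130372 / -0.406804 = 0.3205

p = 0.3205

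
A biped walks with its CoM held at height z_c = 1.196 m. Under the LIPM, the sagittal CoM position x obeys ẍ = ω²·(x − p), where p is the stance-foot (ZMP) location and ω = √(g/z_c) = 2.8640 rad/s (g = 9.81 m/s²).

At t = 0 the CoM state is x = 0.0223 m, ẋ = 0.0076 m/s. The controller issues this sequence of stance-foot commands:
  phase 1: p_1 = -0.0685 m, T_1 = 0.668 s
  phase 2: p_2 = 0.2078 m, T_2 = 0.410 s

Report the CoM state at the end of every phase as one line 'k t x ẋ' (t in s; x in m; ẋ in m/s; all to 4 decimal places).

phase 1: p=-0.0685, T=0.668, ωT=1.913152, cosh=3.461011, sinh=3.313397; start (x,ẋ)=(0.022300, 0.007600) → end (x,ẋ)=(0.254552, 0.887957)
phase 2: p=0.2078, T=0.410, ωT=1.174240, cosh=1.772368, sinh=1.463315; start (x,ẋ)=(0.254552, 0.887957) → end (x,ẋ)=(0.744349, 1.769722)

1 0.6680 0.2546 0.8880
2 1.0780 0.7443 1.7697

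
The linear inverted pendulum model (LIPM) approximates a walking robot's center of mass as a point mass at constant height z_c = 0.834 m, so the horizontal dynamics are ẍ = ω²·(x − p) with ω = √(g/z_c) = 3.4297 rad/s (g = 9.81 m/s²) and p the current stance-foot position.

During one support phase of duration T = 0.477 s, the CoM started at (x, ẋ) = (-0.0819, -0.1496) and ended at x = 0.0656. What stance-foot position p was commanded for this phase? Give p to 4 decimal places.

ωT = 3.4297·0.477 = 1.635967; cosh(ωT) = 2.664592, sinh(ωT) = 2.469828
x(T) = p + (x₀−p)·cosh(ωT) + (ẋ₀/ω)·sinh(ωT) ⇒ p·(1 − cosh) = x(T) − x₀·cosh − (ẋ₀/ω)·sinh
numerator   = 0.0656 − (-0.0819)·2.664592 − (-0.1496/3.4297)·2.469828 = 0.391561
denominator = 1 − 2.664592 = -1.664592
p = 0.391561 / -1.664592 = -0.2352

p = -0.2352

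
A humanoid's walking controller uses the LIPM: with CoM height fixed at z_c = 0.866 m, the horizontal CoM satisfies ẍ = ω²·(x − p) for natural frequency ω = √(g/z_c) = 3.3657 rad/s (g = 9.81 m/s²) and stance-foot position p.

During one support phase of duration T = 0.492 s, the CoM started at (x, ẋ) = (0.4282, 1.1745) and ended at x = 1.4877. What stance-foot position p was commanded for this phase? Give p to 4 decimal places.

ωT = 3.3657·0.492 = 1.655924; cosh(ωT) = 2.714418, sinh(ωT) = 2.523502
x(T) = p + (x₀−p)·cosh(ωT) + (ẋ₀/ω)·sinh(ωT) ⇒ p·(1 − cosh) = x(T) − x₀·cosh − (ẋ₀/ω)·sinh
numerator   = 1.4877 − (0.4282)·2.714418 − (1.1745/3.3657)·2.523502 = -0.555219
denominator = 1 − 2.714418 = -1.714418
p = -0.555219 / -1.714418 = 0.3239

p = 0.3239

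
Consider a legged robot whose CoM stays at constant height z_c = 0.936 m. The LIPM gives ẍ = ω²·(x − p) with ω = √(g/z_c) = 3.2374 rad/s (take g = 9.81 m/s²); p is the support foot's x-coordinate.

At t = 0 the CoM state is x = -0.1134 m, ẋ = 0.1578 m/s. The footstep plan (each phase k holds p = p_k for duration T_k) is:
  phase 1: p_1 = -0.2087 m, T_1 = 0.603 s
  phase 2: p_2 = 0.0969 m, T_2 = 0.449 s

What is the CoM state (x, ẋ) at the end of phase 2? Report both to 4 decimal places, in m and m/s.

x = 1.5787, ẋ = 5.0234

phase 1: p=-0.2087, T=0.603, ωT=1.952152, cosh=3.592900, sinh=3.450931; start (x,ẋ)=(-0.113400, 0.157800) → end (x,ẋ)=(0.301911, 1.631655)
phase 2: p=0.0969, T=0.449, ωT=1.453593, cosh=2.256093, sinh=2.022364; start (x,ẋ)=(0.301911, 1.631655) → end (x,ẋ)=(1.578700, 5.023419)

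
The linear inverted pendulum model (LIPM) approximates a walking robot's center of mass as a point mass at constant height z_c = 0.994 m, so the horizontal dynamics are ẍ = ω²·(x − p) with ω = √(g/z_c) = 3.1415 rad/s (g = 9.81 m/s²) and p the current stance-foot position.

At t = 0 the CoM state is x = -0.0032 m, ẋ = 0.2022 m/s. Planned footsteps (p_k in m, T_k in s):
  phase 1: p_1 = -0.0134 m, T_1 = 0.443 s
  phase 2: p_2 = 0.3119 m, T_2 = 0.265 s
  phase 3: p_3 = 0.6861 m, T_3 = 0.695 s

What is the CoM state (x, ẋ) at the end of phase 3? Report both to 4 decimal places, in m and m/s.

phase 1: p=-0.0134, T=0.443, ωT=1.391684, cosh=2.135137, sinh=1.886481; start (x,ẋ)=(-0.003200, 0.202200) → end (x,ẋ)=(0.129800, 0.492174)
phase 2: p=0.3119, T=0.265, ωT=0.832498, cosh=1.367008, sinh=0.932046; start (x,ẋ)=(0.129800, 0.492174) → end (x,ẋ)=(0.208990, 0.139613)
phase 3: p=0.6861, T=0.695, ωT=2.183343, cosh=4.494294, sinh=4.381630; start (x,ẋ)=(0.208990, 0.139613) → end (x,ẋ)=(-1.263445, -5.939900)

x = -1.2634, ẋ = -5.9399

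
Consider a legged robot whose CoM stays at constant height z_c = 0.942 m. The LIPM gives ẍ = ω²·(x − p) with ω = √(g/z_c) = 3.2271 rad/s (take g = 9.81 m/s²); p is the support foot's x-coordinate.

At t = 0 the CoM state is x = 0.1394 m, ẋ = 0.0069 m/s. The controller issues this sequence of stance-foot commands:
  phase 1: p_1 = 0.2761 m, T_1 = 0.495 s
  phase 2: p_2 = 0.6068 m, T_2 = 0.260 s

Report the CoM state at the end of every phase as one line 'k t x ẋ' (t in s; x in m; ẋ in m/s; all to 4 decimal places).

1 0.4950 -0.0703 -1.0273
2 0.7550 -0.6226 -3.4669

phase 1: p=0.2761, T=0.495, ωT=1.597414, cosh=2.571331, sinh=2.368912; start (x,ẋ)=(0.139400, 0.006900) → end (x,ẋ)=(-0.070336, -1.027290)
phase 2: p=0.6068, T=0.260, ωT=0.839046, cosh=1.373140, sinh=0.941018; start (x,ẋ)=(-0.070336, -1.027290) → end (x,ẋ)=(-0.622559, -3.466912)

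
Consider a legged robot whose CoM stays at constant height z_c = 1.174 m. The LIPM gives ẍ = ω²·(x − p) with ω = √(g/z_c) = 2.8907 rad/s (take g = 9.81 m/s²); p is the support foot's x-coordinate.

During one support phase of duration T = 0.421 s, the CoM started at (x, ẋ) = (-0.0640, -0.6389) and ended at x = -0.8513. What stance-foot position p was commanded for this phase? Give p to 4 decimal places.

ωT = 2.8907·0.421 = 1.216985; cosh(ωT) = 1.836556, sinh(ωT) = 1.540434
x(T) = p + (x₀−p)·cosh(ωT) + (ẋ₀/ω)·sinh(ωT) ⇒ p·(1 − cosh) = x(T) − x₀·cosh − (ẋ₀/ω)·sinh
numerator   = -0.8513 − (-0.0640)·1.836556 − (-0.6389/2.8907)·1.540434 = -0.393295
denominator = 1 − 1.836556 = -0.836556
p = -0.393295 / -0.836556 = 0.4701

p = 0.4701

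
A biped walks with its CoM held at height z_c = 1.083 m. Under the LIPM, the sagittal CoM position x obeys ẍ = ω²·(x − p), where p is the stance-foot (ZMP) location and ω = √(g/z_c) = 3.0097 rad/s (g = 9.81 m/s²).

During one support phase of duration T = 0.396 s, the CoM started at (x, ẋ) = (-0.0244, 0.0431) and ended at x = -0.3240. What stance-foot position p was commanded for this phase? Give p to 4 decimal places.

p = 0.3777

ωT = 3.0097·0.396 = 1.191841; cosh(ωT) = 1.798400, sinh(ωT) = 1.494739
x(T) = p + (x₀−p)·cosh(ωT) + (ẋ₀/ω)·sinh(ωT) ⇒ p·(1 − cosh) = x(T) − x₀·cosh − (ẋ₀/ω)·sinh
numerator   = -0.3240 − (-0.0244)·1.798400 − (0.0431/3.0097)·1.494739 = -0.301524
denominator = 1 − 1.798400 = -0.798400
p = -0.301524 / -0.798400 = 0.3777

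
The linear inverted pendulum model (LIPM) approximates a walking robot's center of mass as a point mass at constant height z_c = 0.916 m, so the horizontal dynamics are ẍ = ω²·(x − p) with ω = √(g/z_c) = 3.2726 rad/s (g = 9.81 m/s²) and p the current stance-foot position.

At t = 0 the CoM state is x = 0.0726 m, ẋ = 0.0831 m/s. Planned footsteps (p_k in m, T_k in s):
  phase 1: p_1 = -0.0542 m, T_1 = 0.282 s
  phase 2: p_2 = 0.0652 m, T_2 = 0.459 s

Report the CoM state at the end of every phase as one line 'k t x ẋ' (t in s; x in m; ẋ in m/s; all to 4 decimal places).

1 0.2820 0.1574 0.5608
2 0.7410 0.6483 1.9660

phase 1: p=-0.0542, T=0.282, ωT=0.922873, cosh=1.456943, sinh=1.059567; start (x,ẋ)=(0.072600, 0.083100) → end (x,ẋ)=(0.157446, 0.560756)
phase 2: p=0.0652, T=0.459, ωT=1.502123, cosh=2.356936, sinh=2.134279; start (x,ẋ)=(0.157446, 0.560756) → end (x,ẋ)=(0.648323, 1.965969)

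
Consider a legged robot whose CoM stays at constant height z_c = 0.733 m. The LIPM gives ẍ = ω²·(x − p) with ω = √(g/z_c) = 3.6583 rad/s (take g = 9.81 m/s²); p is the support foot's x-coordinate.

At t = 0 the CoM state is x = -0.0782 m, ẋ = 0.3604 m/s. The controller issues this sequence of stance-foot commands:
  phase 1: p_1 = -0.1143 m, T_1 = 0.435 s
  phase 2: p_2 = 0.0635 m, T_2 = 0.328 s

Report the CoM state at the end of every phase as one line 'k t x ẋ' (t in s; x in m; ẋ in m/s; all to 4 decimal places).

phase 1: p=-0.1143, T=0.435, ωT=1.591360, cosh=2.557037, sinh=2.353388; start (x,ẋ)=(-0.078200, 0.360400) → end (x,ẋ)=(0.209855, 1.232355)
phase 2: p=0.0635, T=0.328, ωT=1.199922, cosh=1.810538, sinh=1.509321; start (x,ẋ)=(0.209855, 1.232355) → end (x,ẋ)=(0.836919, 3.039332)

1 0.4350 0.2099 1.2324
2 0.7630 0.8369 3.0393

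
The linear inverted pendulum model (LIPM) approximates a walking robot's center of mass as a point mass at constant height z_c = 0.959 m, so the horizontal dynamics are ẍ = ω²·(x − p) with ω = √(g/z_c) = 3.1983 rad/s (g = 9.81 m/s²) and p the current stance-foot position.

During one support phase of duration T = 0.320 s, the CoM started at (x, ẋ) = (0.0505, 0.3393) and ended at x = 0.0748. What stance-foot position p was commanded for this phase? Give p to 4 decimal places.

ωT = 3.1983·0.320 = 1.023456; cosh(ωT) = 1.571073, sinh(ωT) = 1.211722
x(T) = p + (x₀−p)·cosh(ωT) + (ẋ₀/ω)·sinh(ωT) ⇒ p·(1 − cosh) = x(T) − x₀·cosh − (ẋ₀/ω)·sinh
numerator   = 0.0748 − (0.0505)·1.571073 − (0.3393/3.1983)·1.211722 = -0.133088
denominator = 1 − 1.571073 = -0.571073
p = -0.133088 / -0.571073 = 0.2330

p = 0.2330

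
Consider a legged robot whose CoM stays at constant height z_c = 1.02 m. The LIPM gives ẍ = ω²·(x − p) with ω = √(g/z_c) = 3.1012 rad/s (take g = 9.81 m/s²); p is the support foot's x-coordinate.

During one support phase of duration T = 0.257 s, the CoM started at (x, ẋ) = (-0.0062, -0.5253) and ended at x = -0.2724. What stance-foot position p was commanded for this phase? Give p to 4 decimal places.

ωT = 3.1012·0.257 = 0.797008; cosh(ωT) = 1.334784, sinh(ωT) = 0.884109
x(T) = p + (x₀−p)·cosh(ωT) + (ẋ₀/ω)·sinh(ωT) ⇒ p·(1 − cosh) = x(T) − x₀·cosh − (ẋ₀/ω)·sinh
numerator   = -0.2724 − (-0.0062)·1.334784 − (-0.5253/3.1012)·0.884109 = -0.114369
denominator = 1 − 1.334784 = -0.334784
p = -0.114369 / -0.334784 = 0.3416

p = 0.3416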